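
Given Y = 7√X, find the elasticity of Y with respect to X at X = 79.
Elasticity = 1/2

Elasticity = (dY/dX) · (X/Y)

dY/dX = 7/(2·√X)
At X = 79: dY/dX = 7·√79/158, Y = 7·√79

Elasticity = (7·√79/158) · (79 / (7·√79)) = 1/2

Interpretation: for a small percentage change in X, the percentage change in Y is approximately 0.50 times as large.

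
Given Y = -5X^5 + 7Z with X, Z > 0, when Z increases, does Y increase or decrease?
Y increases

Taking the partial derivative:
∂Y/∂Z = 7

∂Y/∂Z = 7 > 0 (assuming positive values)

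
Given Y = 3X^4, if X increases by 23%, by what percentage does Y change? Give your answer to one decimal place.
128.9%

For Y = 3X^4:
If X → X(1 + 0.23)
Then Y → Y · (1 + 0.23)^4
     ≈ Y · 2.2889

Percentage change = ((1 + 0.23)^4 − 1) × 100% ≈ 128.9%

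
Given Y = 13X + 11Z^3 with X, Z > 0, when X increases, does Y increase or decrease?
Y increases

Taking the partial derivative:
∂Y/∂X = 13

∂Y/∂X = 13 > 0 (assuming positive values)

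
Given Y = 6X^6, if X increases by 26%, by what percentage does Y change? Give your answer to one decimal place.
300.2%

For Y = 6X^6:
If X → X(1 + 0.26)
Then Y → Y · (1 + 0.26)^6
     ≈ Y · 4.0015

Percentage change = ((1 + 0.26)^6 − 1) × 100% ≈ 300.2%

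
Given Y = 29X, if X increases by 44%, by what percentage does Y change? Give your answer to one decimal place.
44.0%

For Y = 29X:
If X → X(1 + 0.44)
Then Y → Y · (1 + 0.44)^1
     = Y · 1.4400

Percentage change = ((1 + 0.44)^1 − 1) × 100% = 44.0%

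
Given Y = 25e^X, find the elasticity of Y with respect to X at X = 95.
Elasticity = 95

Elasticity = (dY/dX) · (X/Y)

dY/dX = 25·e^X
At X = 95: dY/dX = 25·e^95, Y = 25·e^95

Elasticity = (25·e^95) · (95 / (25·e^95)) = 95

Interpretation: for a small percentage change in X, the percentage change in Y is approximately 95.00 times as large.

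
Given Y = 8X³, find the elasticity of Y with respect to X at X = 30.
Elasticity = 3

Elasticity = (dY/dX) · (X/Y)

dY/dX = 24·X²
At X = 30: dY/dX = 21600, Y = 216000

Elasticity = 21600 · (30 / 216000) = 3

Interpretation: for a small percentage change in X, the percentage change in Y is approximately 3.00 times as large.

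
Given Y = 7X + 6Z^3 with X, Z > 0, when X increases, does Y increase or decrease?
Y increases

Taking the partial derivative:
∂Y/∂X = 7

∂Y/∂X = 7 > 0 (assuming positive values)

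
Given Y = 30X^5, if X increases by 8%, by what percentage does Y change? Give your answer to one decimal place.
46.9%

For Y = 30X^5:
If X → X(1 + 0.08)
Then Y → Y · (1 + 0.08)^5
     ≈ Y · 1.4693

Percentage change = ((1 + 0.08)^5 − 1) × 100% ≈ 46.9%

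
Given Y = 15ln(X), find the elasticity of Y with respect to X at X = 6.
Elasticity = 1/ln(6) ≈ 0.5581

Elasticity = (dY/dX) · (X/Y)

dY/dX = 15/X
At X = 6: dY/dX = 5/2, Y = 15·ln(6)

Elasticity = (5/2) · (6 / (15·ln(6))) = 1/ln(6) ≈ 0.5581

Interpretation: for a small percentage change in X, the percentage change in Y is approximately 0.56 times as large.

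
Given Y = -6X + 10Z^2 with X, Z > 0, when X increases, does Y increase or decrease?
Y decreases

Taking the partial derivative:
∂Y/∂X = -6

∂Y/∂X = -6 < 0 (assuming positive values)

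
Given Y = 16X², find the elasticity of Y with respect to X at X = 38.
Elasticity = 2

Elasticity = (dY/dX) · (X/Y)

dY/dX = 32·X
At X = 38: dY/dX = 1216, Y = 23104

Elasticity = 1216 · (38 / 23104) = 2

Interpretation: for a small percentage change in X, the percentage change in Y is approximately 2.00 times as large.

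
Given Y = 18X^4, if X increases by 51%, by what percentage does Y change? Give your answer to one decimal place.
419.9%

For Y = 18X^4:
If X → X(1 + 0.51)
Then Y → Y · (1 + 0.51)^4
     ≈ Y · 5.1989

Percentage change = ((1 + 0.51)^4 − 1) × 100% ≈ 419.9%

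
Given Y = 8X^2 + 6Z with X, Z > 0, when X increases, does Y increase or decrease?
Y increases

Taking the partial derivative:
∂Y/∂X = 16X

∂Y/∂X = 16X > 0 (assuming positive values)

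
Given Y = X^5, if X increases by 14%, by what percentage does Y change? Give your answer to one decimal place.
92.5%

For Y = X^5:
If X → X(1 + 0.14)
Then Y → Y · (1 + 0.14)^5
     ≈ Y · 1.9254

Percentage change = ((1 + 0.14)^5 − 1) × 100% ≈ 92.5%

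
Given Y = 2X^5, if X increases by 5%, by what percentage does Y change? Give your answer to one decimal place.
27.6%

For Y = 2X^5:
If X → X(1 + 0.05)
Then Y → Y · (1 + 0.05)^5
     ≈ Y · 1.2763

Percentage change = ((1 + 0.05)^5 − 1) × 100% ≈ 27.6%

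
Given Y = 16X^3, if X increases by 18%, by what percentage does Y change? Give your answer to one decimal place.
64.3%

For Y = 16X^3:
If X → X(1 + 0.18)
Then Y → Y · (1 + 0.18)^3
     ≈ Y · 1.6430

Percentage change = ((1 + 0.18)^3 − 1) × 100% ≈ 64.3%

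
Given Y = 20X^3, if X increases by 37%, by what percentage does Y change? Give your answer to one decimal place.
157.1%

For Y = 20X^3:
If X → X(1 + 0.37)
Then Y → Y · (1 + 0.37)^3
     ≈ Y · 2.5714

Percentage change = ((1 + 0.37)^3 − 1) × 100% ≈ 157.1%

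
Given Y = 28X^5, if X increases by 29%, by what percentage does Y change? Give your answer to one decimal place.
257.2%

For Y = 28X^5:
If X → X(1 + 0.29)
Then Y → Y · (1 + 0.29)^5
     ≈ Y · 3.5723

Percentage change = ((1 + 0.29)^5 − 1) × 100% ≈ 257.2%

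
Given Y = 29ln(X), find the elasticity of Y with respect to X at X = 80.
Elasticity = 1/ln(80) ≈ 0.2282

Elasticity = (dY/dX) · (X/Y)

dY/dX = 29/X
At X = 80: dY/dX = 29/80, Y = 29·ln(80)

Elasticity = (29/80) · (80 / (29·ln(80))) = 1/ln(80) ≈ 0.2282

Interpretation: for a small percentage change in X, the percentage change in Y is approximately 0.23 times as large.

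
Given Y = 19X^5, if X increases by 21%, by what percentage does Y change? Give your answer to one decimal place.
159.4%

For Y = 19X^5:
If X → X(1 + 0.21)
Then Y → Y · (1 + 0.21)^5
     ≈ Y · 2.5937

Percentage change = ((1 + 0.21)^5 − 1) × 100% ≈ 159.4%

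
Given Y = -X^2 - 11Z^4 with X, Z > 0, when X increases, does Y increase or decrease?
Y decreases

Taking the partial derivative:
∂Y/∂X = -2X

∂Y/∂X = -2X < 0 (assuming positive values)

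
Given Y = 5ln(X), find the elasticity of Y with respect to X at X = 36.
Elasticity = 1/ln(36) ≈ 0.2791

Elasticity = (dY/dX) · (X/Y)

dY/dX = 5/X
At X = 36: dY/dX = 5/36, Y = 5·ln(36)

Elasticity = (5/36) · (36 / (5·ln(36))) = 1/ln(36) ≈ 0.2791

Interpretation: for a small percentage change in X, the percentage change in Y is approximately 0.28 times as large.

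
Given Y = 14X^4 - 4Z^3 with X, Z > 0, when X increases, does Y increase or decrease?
Y increases

Taking the partial derivative:
∂Y/∂X = 56X^3

∂Y/∂X = 56X^3 > 0 (assuming positive values)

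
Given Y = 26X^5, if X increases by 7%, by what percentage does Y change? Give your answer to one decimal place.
40.3%

For Y = 26X^5:
If X → X(1 + 0.07)
Then Y → Y · (1 + 0.07)^5
     ≈ Y · 1.4026

Percentage change = ((1 + 0.07)^5 − 1) × 100% ≈ 40.3%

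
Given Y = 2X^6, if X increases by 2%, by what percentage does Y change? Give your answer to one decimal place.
12.6%

For Y = 2X^6:
If X → X(1 + 0.02)
Then Y → Y · (1 + 0.02)^6
     ≈ Y · 1.1262

Percentage change = ((1 + 0.02)^6 − 1) × 100% ≈ 12.6%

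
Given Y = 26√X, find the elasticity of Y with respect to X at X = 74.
Elasticity = 1/2

Elasticity = (dY/dX) · (X/Y)

dY/dX = 13/√X
At X = 74: dY/dX = 13·√74/74, Y = 26·√74

Elasticity = (13·√74/74) · (74 / (26·√74)) = 1/2

Interpretation: for a small percentage change in X, the percentage change in Y is approximately 0.50 times as large.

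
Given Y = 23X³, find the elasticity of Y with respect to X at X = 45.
Elasticity = 3

Elasticity = (dY/dX) · (X/Y)

dY/dX = 69·X²
At X = 45: dY/dX = 139725, Y = 2095875

Elasticity = 139725 · (45 / 2095875) = 3

Interpretation: for a small percentage change in X, the percentage change in Y is approximately 3.00 times as large.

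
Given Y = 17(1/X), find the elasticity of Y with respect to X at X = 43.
Elasticity = -1

Elasticity = (dY/dX) · (X/Y)

dY/dX = -17/X²
At X = 43: dY/dX = -17/1849, Y = 17/43

Elasticity = (-17/1849) · (43 / (17/43)) = -1

Interpretation: for a small percentage change in X, the percentage change in Y is approximately -1.00 times as large.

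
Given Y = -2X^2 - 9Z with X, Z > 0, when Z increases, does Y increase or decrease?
Y decreases

Taking the partial derivative:
∂Y/∂Z = -9

∂Y/∂Z = -9 < 0 (assuming positive values)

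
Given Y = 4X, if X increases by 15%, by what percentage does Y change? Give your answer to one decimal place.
15.0%

For Y = 4X:
If X → X(1 + 0.15)
Then Y → Y · (1 + 0.15)^1
     = Y · 1.1500

Percentage change = ((1 + 0.15)^1 − 1) × 100% = 15.0%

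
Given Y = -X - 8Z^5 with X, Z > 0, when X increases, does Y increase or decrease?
Y decreases

Taking the partial derivative:
∂Y/∂X = -1

∂Y/∂X = -1 < 0 (assuming positive values)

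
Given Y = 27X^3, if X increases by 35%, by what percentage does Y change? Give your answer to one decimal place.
146.0%

For Y = 27X^3:
If X → X(1 + 0.35)
Then Y → Y · (1 + 0.35)^3
     ≈ Y · 2.4604

Percentage change = ((1 + 0.35)^3 − 1) × 100% ≈ 146.0%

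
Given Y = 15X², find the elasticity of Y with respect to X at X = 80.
Elasticity = 2

Elasticity = (dY/dX) · (X/Y)

dY/dX = 30·X
At X = 80: dY/dX = 2400, Y = 96000

Elasticity = 2400 · (80 / 96000) = 2

Interpretation: for a small percentage change in X, the percentage change in Y is approximately 2.00 times as large.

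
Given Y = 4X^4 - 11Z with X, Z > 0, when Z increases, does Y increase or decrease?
Y decreases

Taking the partial derivative:
∂Y/∂Z = -11

∂Y/∂Z = -11 < 0 (assuming positive values)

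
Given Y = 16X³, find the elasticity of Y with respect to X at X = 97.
Elasticity = 3

Elasticity = (dY/dX) · (X/Y)

dY/dX = 48·X²
At X = 97: dY/dX = 451632, Y = 14602768

Elasticity = 451632 · (97 / 14602768) = 3

Interpretation: for a small percentage change in X, the percentage change in Y is approximately 3.00 times as large.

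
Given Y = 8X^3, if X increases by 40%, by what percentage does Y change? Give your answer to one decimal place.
174.4%

For Y = 8X^3:
If X → X(1 + 0.4)
Then Y → Y · (1 + 0.4)^3
     = Y · 2.7440

Percentage change = ((1 + 0.4)^3 − 1) × 100% = 174.4%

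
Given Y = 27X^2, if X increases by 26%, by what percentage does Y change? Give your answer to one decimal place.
58.8%

For Y = 27X^2:
If X → X(1 + 0.26)
Then Y → Y · (1 + 0.26)^2
     = Y · 1.5876

Percentage change = ((1 + 0.26)^2 − 1) × 100% ≈ 58.8%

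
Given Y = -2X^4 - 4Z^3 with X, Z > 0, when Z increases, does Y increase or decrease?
Y decreases

Taking the partial derivative:
∂Y/∂Z = -12Z^2

∂Y/∂Z = -12Z^2 < 0 (assuming positive values)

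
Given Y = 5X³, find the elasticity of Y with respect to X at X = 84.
Elasticity = 3

Elasticity = (dY/dX) · (X/Y)

dY/dX = 15·X²
At X = 84: dY/dX = 105840, Y = 2963520

Elasticity = 105840 · (84 / 2963520) = 3

Interpretation: for a small percentage change in X, the percentage change in Y is approximately 3.00 times as large.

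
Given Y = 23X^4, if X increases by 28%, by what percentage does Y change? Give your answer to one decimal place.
168.4%

For Y = 23X^4:
If X → X(1 + 0.28)
Then Y → Y · (1 + 0.28)^4
     ≈ Y · 2.6844

Percentage change = ((1 + 0.28)^4 − 1) × 100% ≈ 168.4%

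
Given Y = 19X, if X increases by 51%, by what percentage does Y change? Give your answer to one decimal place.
51.0%

For Y = 19X:
If X → X(1 + 0.51)
Then Y → Y · (1 + 0.51)^1
     = Y · 1.5100

Percentage change = ((1 + 0.51)^1 − 1) × 100% = 51.0%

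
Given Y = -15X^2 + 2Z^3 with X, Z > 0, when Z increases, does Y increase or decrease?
Y increases

Taking the partial derivative:
∂Y/∂Z = 6Z^2

∂Y/∂Z = 6Z^2 > 0 (assuming positive values)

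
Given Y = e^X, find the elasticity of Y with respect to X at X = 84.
Elasticity = 84

Elasticity = (dY/dX) · (X/Y)

dY/dX = e^X
At X = 84: dY/dX = e^84, Y = e^84

Elasticity = (e^84) · (84 / (e^84)) = 84

Interpretation: for a small percentage change in X, the percentage change in Y is approximately 84.00 times as large.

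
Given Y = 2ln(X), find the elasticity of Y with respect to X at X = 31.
Elasticity = 1/ln(31) ≈ 0.2912

Elasticity = (dY/dX) · (X/Y)

dY/dX = 2/X
At X = 31: dY/dX = 2/31, Y = 2·ln(31)

Elasticity = (2/31) · (31 / (2·ln(31))) = 1/ln(31) ≈ 0.2912

Interpretation: for a small percentage change in X, the percentage change in Y is approximately 0.29 times as large.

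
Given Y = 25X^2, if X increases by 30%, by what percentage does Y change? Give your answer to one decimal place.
69.0%

For Y = 25X^2:
If X → X(1 + 0.3)
Then Y → Y · (1 + 0.3)^2
     = Y · 1.6900

Percentage change = ((1 + 0.3)^2 − 1) × 100% = 69.0%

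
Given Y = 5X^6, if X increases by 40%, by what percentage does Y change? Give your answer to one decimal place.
653.0%

For Y = 5X^6:
If X → X(1 + 0.4)
Then Y → Y · (1 + 0.4)^6
     ≈ Y · 7.5295

Percentage change = ((1 + 0.4)^6 − 1) × 100% ≈ 653.0%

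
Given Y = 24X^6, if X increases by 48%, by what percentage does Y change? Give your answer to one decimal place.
950.9%

For Y = 24X^6:
If X → X(1 + 0.48)
Then Y → Y · (1 + 0.48)^6
     ≈ Y · 10.5092

Percentage change = ((1 + 0.48)^6 − 1) × 100% ≈ 950.9%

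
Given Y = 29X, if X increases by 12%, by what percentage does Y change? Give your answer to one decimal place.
12.0%

For Y = 29X:
If X → X(1 + 0.12)
Then Y → Y · (1 + 0.12)^1
     = Y · 1.1200

Percentage change = ((1 + 0.12)^1 − 1) × 100% = 12.0%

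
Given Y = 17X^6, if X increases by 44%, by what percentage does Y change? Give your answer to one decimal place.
791.6%

For Y = 17X^6:
If X → X(1 + 0.44)
Then Y → Y · (1 + 0.44)^6
     ≈ Y · 8.9161

Percentage change = ((1 + 0.44)^6 − 1) × 100% ≈ 791.6%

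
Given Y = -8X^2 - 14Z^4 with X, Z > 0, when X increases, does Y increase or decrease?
Y decreases

Taking the partial derivative:
∂Y/∂X = -16X

∂Y/∂X = -16X < 0 (assuming positive values)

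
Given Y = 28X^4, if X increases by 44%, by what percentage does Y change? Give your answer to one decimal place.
330.0%

For Y = 28X^4:
If X → X(1 + 0.44)
Then Y → Y · (1 + 0.44)^4
     ≈ Y · 4.2998

Percentage change = ((1 + 0.44)^4 − 1) × 100% ≈ 330.0%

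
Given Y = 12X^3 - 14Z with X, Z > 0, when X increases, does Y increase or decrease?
Y increases

Taking the partial derivative:
∂Y/∂X = 36X^2

∂Y/∂X = 36X^2 > 0 (assuming positive values)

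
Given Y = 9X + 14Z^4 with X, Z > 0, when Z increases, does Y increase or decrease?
Y increases

Taking the partial derivative:
∂Y/∂Z = 56Z^3

∂Y/∂Z = 56Z^3 > 0 (assuming positive values)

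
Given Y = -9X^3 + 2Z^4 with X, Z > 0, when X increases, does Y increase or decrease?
Y decreases

Taking the partial derivative:
∂Y/∂X = -27X^2

∂Y/∂X = -27X^2 < 0 (assuming positive values)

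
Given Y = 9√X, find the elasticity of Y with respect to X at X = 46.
Elasticity = 1/2

Elasticity = (dY/dX) · (X/Y)

dY/dX = 9/(2·√X)
At X = 46: dY/dX = 9·√46/92, Y = 9·√46

Elasticity = (9·√46/92) · (46 / (9·√46)) = 1/2

Interpretation: for a small percentage change in X, the percentage change in Y is approximately 0.50 times as large.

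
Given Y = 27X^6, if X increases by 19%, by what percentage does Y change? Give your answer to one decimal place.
184.0%

For Y = 27X^6:
If X → X(1 + 0.19)
Then Y → Y · (1 + 0.19)^6
     ≈ Y · 2.8398

Percentage change = ((1 + 0.19)^6 − 1) × 100% ≈ 184.0%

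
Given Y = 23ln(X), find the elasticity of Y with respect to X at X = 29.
Elasticity = 1/ln(29) ≈ 0.2970

Elasticity = (dY/dX) · (X/Y)

dY/dX = 23/X
At X = 29: dY/dX = 23/29, Y = 23·ln(29)

Elasticity = (23/29) · (29 / (23·ln(29))) = 1/ln(29) ≈ 0.2970

Interpretation: for a small percentage change in X, the percentage change in Y is approximately 0.30 times as large.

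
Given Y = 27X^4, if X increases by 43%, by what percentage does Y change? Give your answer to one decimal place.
318.2%

For Y = 27X^4:
If X → X(1 + 0.43)
Then Y → Y · (1 + 0.43)^4
     ≈ Y · 4.1816

Percentage change = ((1 + 0.43)^4 − 1) × 100% ≈ 318.2%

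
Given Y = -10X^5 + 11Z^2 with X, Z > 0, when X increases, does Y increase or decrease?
Y decreases

Taking the partial derivative:
∂Y/∂X = -50X^4

∂Y/∂X = -50X^4 < 0 (assuming positive values)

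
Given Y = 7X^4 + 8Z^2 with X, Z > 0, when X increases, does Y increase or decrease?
Y increases

Taking the partial derivative:
∂Y/∂X = 28X^3

∂Y/∂X = 28X^3 > 0 (assuming positive values)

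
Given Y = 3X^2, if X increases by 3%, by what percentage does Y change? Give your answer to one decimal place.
6.1%

For Y = 3X^2:
If X → X(1 + 0.03)
Then Y → Y · (1 + 0.03)^2
     = Y · 1.0609

Percentage change = ((1 + 0.03)^2 − 1) × 100% ≈ 6.1%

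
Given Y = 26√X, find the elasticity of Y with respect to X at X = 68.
Elasticity = 1/2

Elasticity = (dY/dX) · (X/Y)

dY/dX = 13/√X
At X = 68: dY/dX = 13·√17/34, Y = 52·√17

Elasticity = (13·√17/34) · (68 / (52·√17)) = 1/2

Interpretation: for a small percentage change in X, the percentage change in Y is approximately 0.50 times as large.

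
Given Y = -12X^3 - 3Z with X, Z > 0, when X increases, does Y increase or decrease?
Y decreases

Taking the partial derivative:
∂Y/∂X = -36X^2

∂Y/∂X = -36X^2 < 0 (assuming positive values)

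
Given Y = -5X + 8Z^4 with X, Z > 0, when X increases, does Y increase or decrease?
Y decreases

Taking the partial derivative:
∂Y/∂X = -5

∂Y/∂X = -5 < 0 (assuming positive values)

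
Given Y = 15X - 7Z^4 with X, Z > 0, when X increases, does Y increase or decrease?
Y increases

Taking the partial derivative:
∂Y/∂X = 15

∂Y/∂X = 15 > 0 (assuming positive values)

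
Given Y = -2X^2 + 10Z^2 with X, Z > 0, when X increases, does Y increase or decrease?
Y decreases

Taking the partial derivative:
∂Y/∂X = -4X

∂Y/∂X = -4X < 0 (assuming positive values)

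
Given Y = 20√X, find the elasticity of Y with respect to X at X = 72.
Elasticity = 1/2

Elasticity = (dY/dX) · (X/Y)

dY/dX = 10/√X
At X = 72: dY/dX = 5·√2/6, Y = 120·√2

Elasticity = (5·√2/6) · (72 / (120·√2)) = 1/2

Interpretation: for a small percentage change in X, the percentage change in Y is approximately 0.50 times as large.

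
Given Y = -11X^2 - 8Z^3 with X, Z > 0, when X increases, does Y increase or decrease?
Y decreases

Taking the partial derivative:
∂Y/∂X = -22X

∂Y/∂X = -22X < 0 (assuming positive values)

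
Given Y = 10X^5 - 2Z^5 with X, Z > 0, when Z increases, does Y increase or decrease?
Y decreases

Taking the partial derivative:
∂Y/∂Z = -10Z^4

∂Y/∂Z = -10Z^4 < 0 (assuming positive values)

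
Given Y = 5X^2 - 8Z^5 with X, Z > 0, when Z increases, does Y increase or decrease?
Y decreases

Taking the partial derivative:
∂Y/∂Z = -40Z^4

∂Y/∂Z = -40Z^4 < 0 (assuming positive values)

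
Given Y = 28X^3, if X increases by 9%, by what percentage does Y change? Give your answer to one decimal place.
29.5%

For Y = 28X^3:
If X → X(1 + 0.09)
Then Y → Y · (1 + 0.09)^3
     ≈ Y · 1.2950

Percentage change = ((1 + 0.09)^3 − 1) × 100% ≈ 29.5%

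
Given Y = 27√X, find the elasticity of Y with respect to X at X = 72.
Elasticity = 1/2

Elasticity = (dY/dX) · (X/Y)

dY/dX = 27/(2·√X)
At X = 72: dY/dX = 9·√2/8, Y = 162·√2

Elasticity = (9·√2/8) · (72 / (162·√2)) = 1/2

Interpretation: for a small percentage change in X, the percentage change in Y is approximately 0.50 times as large.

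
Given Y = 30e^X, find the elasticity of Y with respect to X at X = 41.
Elasticity = 41

Elasticity = (dY/dX) · (X/Y)

dY/dX = 30·e^X
At X = 41: dY/dX = 30·e^41, Y = 30·e^41

Elasticity = (30·e^41) · (41 / (30·e^41)) = 41

Interpretation: for a small percentage change in X, the percentage change in Y is approximately 41.00 times as large.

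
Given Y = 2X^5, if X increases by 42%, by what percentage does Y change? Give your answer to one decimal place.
477.4%

For Y = 2X^5:
If X → X(1 + 0.42)
Then Y → Y · (1 + 0.42)^5
     ≈ Y · 5.7735

Percentage change = ((1 + 0.42)^5 − 1) × 100% ≈ 477.4%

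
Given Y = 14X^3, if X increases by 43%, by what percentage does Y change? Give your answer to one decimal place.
192.4%

For Y = 14X^3:
If X → X(1 + 0.43)
Then Y → Y · (1 + 0.43)^3
     ≈ Y · 2.9242

Percentage change = ((1 + 0.43)^3 − 1) × 100% ≈ 192.4%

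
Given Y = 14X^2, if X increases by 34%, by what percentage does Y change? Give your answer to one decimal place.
79.6%

For Y = 14X^2:
If X → X(1 + 0.34)
Then Y → Y · (1 + 0.34)^2
     = Y · 1.7956

Percentage change = ((1 + 0.34)^2 − 1) × 100% ≈ 79.6%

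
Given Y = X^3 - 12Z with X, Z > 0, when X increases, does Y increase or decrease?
Y increases

Taking the partial derivative:
∂Y/∂X = 3X^2

∂Y/∂X = 3X^2 > 0 (assuming positive values)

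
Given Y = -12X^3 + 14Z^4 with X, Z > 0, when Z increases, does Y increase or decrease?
Y increases

Taking the partial derivative:
∂Y/∂Z = 56Z^3

∂Y/∂Z = 56Z^3 > 0 (assuming positive values)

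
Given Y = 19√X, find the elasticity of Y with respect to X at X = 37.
Elasticity = 1/2

Elasticity = (dY/dX) · (X/Y)

dY/dX = 19/(2·√X)
At X = 37: dY/dX = 19·√37/74, Y = 19·√37

Elasticity = (19·√37/74) · (37 / (19·√37)) = 1/2

Interpretation: for a small percentage change in X, the percentage change in Y is approximately 0.50 times as large.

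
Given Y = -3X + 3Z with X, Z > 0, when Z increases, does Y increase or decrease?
Y increases

Taking the partial derivative:
∂Y/∂Z = 3

∂Y/∂Z = 3 > 0 (assuming positive values)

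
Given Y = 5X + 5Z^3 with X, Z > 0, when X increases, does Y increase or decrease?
Y increases

Taking the partial derivative:
∂Y/∂X = 5

∂Y/∂X = 5 > 0 (assuming positive values)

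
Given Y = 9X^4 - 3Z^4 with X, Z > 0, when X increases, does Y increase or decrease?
Y increases

Taking the partial derivative:
∂Y/∂X = 36X^3

∂Y/∂X = 36X^3 > 0 (assuming positive values)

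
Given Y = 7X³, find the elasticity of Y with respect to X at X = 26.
Elasticity = 3

Elasticity = (dY/dX) · (X/Y)

dY/dX = 21·X²
At X = 26: dY/dX = 14196, Y = 123032

Elasticity = 14196 · (26 / 123032) = 3

Interpretation: for a small percentage change in X, the percentage change in Y is approximately 3.00 times as large.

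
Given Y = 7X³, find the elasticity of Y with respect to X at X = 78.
Elasticity = 3

Elasticity = (dY/dX) · (X/Y)

dY/dX = 21·X²
At X = 78: dY/dX = 127764, Y = 3321864

Elasticity = 127764 · (78 / 3321864) = 3

Interpretation: for a small percentage change in X, the percentage change in Y is approximately 3.00 times as large.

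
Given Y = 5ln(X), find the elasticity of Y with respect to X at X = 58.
Elasticity = 1/ln(58) ≈ 0.2463

Elasticity = (dY/dX) · (X/Y)

dY/dX = 5/X
At X = 58: dY/dX = 5/58, Y = 5·ln(58)

Elasticity = (5/58) · (58 / (5·ln(58))) = 1/ln(58) ≈ 0.2463

Interpretation: for a small percentage change in X, the percentage change in Y is approximately 0.25 times as large.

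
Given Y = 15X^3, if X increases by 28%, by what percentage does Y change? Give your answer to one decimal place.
109.7%

For Y = 15X^3:
If X → X(1 + 0.28)
Then Y → Y · (1 + 0.28)^3
     ≈ Y · 2.0972

Percentage change = ((1 + 0.28)^3 − 1) × 100% ≈ 109.7%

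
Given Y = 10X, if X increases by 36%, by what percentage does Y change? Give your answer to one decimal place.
36.0%

For Y = 10X:
If X → X(1 + 0.36)
Then Y → Y · (1 + 0.36)^1
     = Y · 1.3600

Percentage change = ((1 + 0.36)^1 − 1) × 100% = 36.0%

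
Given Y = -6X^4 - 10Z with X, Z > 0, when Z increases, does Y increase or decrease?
Y decreases

Taking the partial derivative:
∂Y/∂Z = -10

∂Y/∂Z = -10 < 0 (assuming positive values)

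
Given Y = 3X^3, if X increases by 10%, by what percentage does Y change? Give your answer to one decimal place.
33.1%

For Y = 3X^3:
If X → X(1 + 0.1)
Then Y → Y · (1 + 0.1)^3
     = Y · 1.3310

Percentage change = ((1 + 0.1)^3 − 1) × 100% = 33.1%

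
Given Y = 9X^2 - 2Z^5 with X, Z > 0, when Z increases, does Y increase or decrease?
Y decreases

Taking the partial derivative:
∂Y/∂Z = -10Z^4

∂Y/∂Z = -10Z^4 < 0 (assuming positive values)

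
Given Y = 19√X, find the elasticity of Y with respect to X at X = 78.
Elasticity = 1/2

Elasticity = (dY/dX) · (X/Y)

dY/dX = 19/(2·√X)
At X = 78: dY/dX = 19·√78/156, Y = 19·√78

Elasticity = (19·√78/156) · (78 / (19·√78)) = 1/2

Interpretation: for a small percentage change in X, the percentage change in Y is approximately 0.50 times as large.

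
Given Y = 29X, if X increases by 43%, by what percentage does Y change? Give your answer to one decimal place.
43.0%

For Y = 29X:
If X → X(1 + 0.43)
Then Y → Y · (1 + 0.43)^1
     = Y · 1.4300

Percentage change = ((1 + 0.43)^1 − 1) × 100% = 43.0%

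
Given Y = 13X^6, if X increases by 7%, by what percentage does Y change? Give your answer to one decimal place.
50.1%

For Y = 13X^6:
If X → X(1 + 0.07)
Then Y → Y · (1 + 0.07)^6
     ≈ Y · 1.5007

Percentage change = ((1 + 0.07)^6 − 1) × 100% ≈ 50.1%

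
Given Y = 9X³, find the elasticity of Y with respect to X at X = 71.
Elasticity = 3

Elasticity = (dY/dX) · (X/Y)

dY/dX = 27·X²
At X = 71: dY/dX = 136107, Y = 3221199

Elasticity = 136107 · (71 / 3221199) = 3

Interpretation: for a small percentage change in X, the percentage change in Y is approximately 3.00 times as large.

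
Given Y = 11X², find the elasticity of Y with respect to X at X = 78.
Elasticity = 2

Elasticity = (dY/dX) · (X/Y)

dY/dX = 22·X
At X = 78: dY/dX = 1716, Y = 66924

Elasticity = 1716 · (78 / 66924) = 2

Interpretation: for a small percentage change in X, the percentage change in Y is approximately 2.00 times as large.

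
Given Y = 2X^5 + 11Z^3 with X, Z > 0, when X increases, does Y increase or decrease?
Y increases

Taking the partial derivative:
∂Y/∂X = 10X^4

∂Y/∂X = 10X^4 > 0 (assuming positive values)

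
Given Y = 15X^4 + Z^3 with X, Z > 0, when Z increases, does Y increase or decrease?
Y increases

Taking the partial derivative:
∂Y/∂Z = 3Z^2

∂Y/∂Z = 3Z^2 > 0 (assuming positive values)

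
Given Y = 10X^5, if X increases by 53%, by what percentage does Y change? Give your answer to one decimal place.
738.4%

For Y = 10X^5:
If X → X(1 + 0.53)
Then Y → Y · (1 + 0.53)^5
     ≈ Y · 8.3841

Percentage change = ((1 + 0.53)^5 − 1) × 100% ≈ 738.4%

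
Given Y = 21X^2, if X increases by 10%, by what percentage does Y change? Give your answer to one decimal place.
21.0%

For Y = 21X^2:
If X → X(1 + 0.1)
Then Y → Y · (1 + 0.1)^2
     = Y · 1.2100

Percentage change = ((1 + 0.1)^2 − 1) × 100% = 21.0%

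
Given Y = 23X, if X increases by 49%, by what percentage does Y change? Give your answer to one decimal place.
49.0%

For Y = 23X:
If X → X(1 + 0.49)
Then Y → Y · (1 + 0.49)^1
     = Y · 1.4900

Percentage change = ((1 + 0.49)^1 − 1) × 100% = 49.0%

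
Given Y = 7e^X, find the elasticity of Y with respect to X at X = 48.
Elasticity = 48

Elasticity = (dY/dX) · (X/Y)

dY/dX = 7·e^X
At X = 48: dY/dX = 7·e^48, Y = 7·e^48

Elasticity = (7·e^48) · (48 / (7·e^48)) = 48

Interpretation: for a small percentage change in X, the percentage change in Y is approximately 48.00 times as large.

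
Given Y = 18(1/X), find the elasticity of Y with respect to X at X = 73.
Elasticity = -1

Elasticity = (dY/dX) · (X/Y)

dY/dX = -18/X²
At X = 73: dY/dX = -18/5329, Y = 18/73

Elasticity = (-18/5329) · (73 / (18/73)) = -1

Interpretation: for a small percentage change in X, the percentage change in Y is approximately -1.00 times as large.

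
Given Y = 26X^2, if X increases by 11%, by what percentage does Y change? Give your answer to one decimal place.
23.2%

For Y = 26X^2:
If X → X(1 + 0.11)
Then Y → Y · (1 + 0.11)^2
     = Y · 1.2321

Percentage change = ((1 + 0.11)^2 − 1) × 100% ≈ 23.2%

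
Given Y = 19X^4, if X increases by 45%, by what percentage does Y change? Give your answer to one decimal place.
342.1%

For Y = 19X^4:
If X → X(1 + 0.45)
Then Y → Y · (1 + 0.45)^4
     ≈ Y · 4.4205

Percentage change = ((1 + 0.45)^4 − 1) × 100% ≈ 342.1%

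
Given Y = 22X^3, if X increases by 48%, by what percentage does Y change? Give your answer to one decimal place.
224.2%

For Y = 22X^3:
If X → X(1 + 0.48)
Then Y → Y · (1 + 0.48)^3
     ≈ Y · 3.2418

Percentage change = ((1 + 0.48)^3 − 1) × 100% ≈ 224.2%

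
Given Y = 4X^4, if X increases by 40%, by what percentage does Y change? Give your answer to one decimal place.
284.2%

For Y = 4X^4:
If X → X(1 + 0.4)
Then Y → Y · (1 + 0.4)^4
     = Y · 3.8416

Percentage change = ((1 + 0.4)^4 − 1) × 100% ≈ 284.2%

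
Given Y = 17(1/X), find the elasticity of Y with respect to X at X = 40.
Elasticity = -1

Elasticity = (dY/dX) · (X/Y)

dY/dX = -17/X²
At X = 40: dY/dX = -17/1600, Y = 17/40

Elasticity = (-17/1600) · (40 / (17/40)) = -1

Interpretation: for a small percentage change in X, the percentage change in Y is approximately -1.00 times as large.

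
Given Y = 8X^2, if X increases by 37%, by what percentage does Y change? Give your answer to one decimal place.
87.7%

For Y = 8X^2:
If X → X(1 + 0.37)
Then Y → Y · (1 + 0.37)^2
     = Y · 1.8769

Percentage change = ((1 + 0.37)^2 − 1) × 100% ≈ 87.7%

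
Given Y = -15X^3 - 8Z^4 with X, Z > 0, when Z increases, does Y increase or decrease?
Y decreases

Taking the partial derivative:
∂Y/∂Z = -32Z^3

∂Y/∂Z = -32Z^3 < 0 (assuming positive values)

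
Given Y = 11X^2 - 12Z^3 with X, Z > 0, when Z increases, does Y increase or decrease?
Y decreases

Taking the partial derivative:
∂Y/∂Z = -36Z^2

∂Y/∂Z = -36Z^2 < 0 (assuming positive values)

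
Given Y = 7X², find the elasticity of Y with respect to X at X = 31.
Elasticity = 2

Elasticity = (dY/dX) · (X/Y)

dY/dX = 14·X
At X = 31: dY/dX = 434, Y = 6727

Elasticity = 434 · (31 / 6727) = 2

Interpretation: for a small percentage change in X, the percentage change in Y is approximately 2.00 times as large.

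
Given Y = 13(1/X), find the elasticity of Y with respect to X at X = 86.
Elasticity = -1

Elasticity = (dY/dX) · (X/Y)

dY/dX = -13/X²
At X = 86: dY/dX = -13/7396, Y = 13/86

Elasticity = (-13/7396) · (86 / (13/86)) = -1

Interpretation: for a small percentage change in X, the percentage change in Y is approximately -1.00 times as large.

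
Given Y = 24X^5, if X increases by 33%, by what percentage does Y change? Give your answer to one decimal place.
316.2%

For Y = 24X^5:
If X → X(1 + 0.33)
Then Y → Y · (1 + 0.33)^5
     ≈ Y · 4.1616

Percentage change = ((1 + 0.33)^5 − 1) × 100% ≈ 316.2%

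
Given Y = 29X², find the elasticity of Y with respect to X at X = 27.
Elasticity = 2

Elasticity = (dY/dX) · (X/Y)

dY/dX = 58·X
At X = 27: dY/dX = 1566, Y = 21141

Elasticity = 1566 · (27 / 21141) = 2

Interpretation: for a small percentage change in X, the percentage change in Y is approximately 2.00 times as large.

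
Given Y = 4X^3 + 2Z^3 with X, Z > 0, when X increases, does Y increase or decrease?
Y increases

Taking the partial derivative:
∂Y/∂X = 12X^2

∂Y/∂X = 12X^2 > 0 (assuming positive values)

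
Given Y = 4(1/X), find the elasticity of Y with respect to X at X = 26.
Elasticity = -1

Elasticity = (dY/dX) · (X/Y)

dY/dX = -4/X²
At X = 26: dY/dX = -1/169, Y = 2/13

Elasticity = (-1/169) · (26 / (2/13)) = -1

Interpretation: for a small percentage change in X, the percentage change in Y is approximately -1.00 times as large.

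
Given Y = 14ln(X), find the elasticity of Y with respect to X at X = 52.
Elasticity = 1/ln(52) ≈ 0.2531

Elasticity = (dY/dX) · (X/Y)

dY/dX = 14/X
At X = 52: dY/dX = 7/26, Y = 14·ln(52)

Elasticity = (7/26) · (52 / (14·ln(52))) = 1/ln(52) ≈ 0.2531

Interpretation: for a small percentage change in X, the percentage change in Y is approximately 0.25 times as large.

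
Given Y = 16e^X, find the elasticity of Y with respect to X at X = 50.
Elasticity = 50

Elasticity = (dY/dX) · (X/Y)

dY/dX = 16·e^X
At X = 50: dY/dX = 16·e^50, Y = 16·e^50

Elasticity = (16·e^50) · (50 / (16·e^50)) = 50

Interpretation: for a small percentage change in X, the percentage change in Y is approximately 50.00 times as large.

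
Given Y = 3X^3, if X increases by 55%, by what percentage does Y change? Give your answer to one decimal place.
272.4%

For Y = 3X^3:
If X → X(1 + 0.55)
Then Y → Y · (1 + 0.55)^3
     ≈ Y · 3.7239

Percentage change = ((1 + 0.55)^3 − 1) × 100% ≈ 272.4%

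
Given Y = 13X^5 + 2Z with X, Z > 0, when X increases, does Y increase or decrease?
Y increases

Taking the partial derivative:
∂Y/∂X = 65X^4

∂Y/∂X = 65X^4 > 0 (assuming positive values)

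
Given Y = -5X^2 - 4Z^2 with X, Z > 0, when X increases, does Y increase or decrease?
Y decreases

Taking the partial derivative:
∂Y/∂X = -10X

∂Y/∂X = -10X < 0 (assuming positive values)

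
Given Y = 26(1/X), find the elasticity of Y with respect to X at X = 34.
Elasticity = -1

Elasticity = (dY/dX) · (X/Y)

dY/dX = -26/X²
At X = 34: dY/dX = -13/578, Y = 13/17

Elasticity = (-13/578) · (34 / (13/17)) = -1

Interpretation: for a small percentage change in X, the percentage change in Y is approximately -1.00 times as large.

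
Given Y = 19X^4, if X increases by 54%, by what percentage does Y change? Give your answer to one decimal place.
462.4%

For Y = 19X^4:
If X → X(1 + 0.54)
Then Y → Y · (1 + 0.54)^4
     ≈ Y · 5.6245

Percentage change = ((1 + 0.54)^4 − 1) × 100% ≈ 462.4%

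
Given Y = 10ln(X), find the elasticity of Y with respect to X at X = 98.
Elasticity = 1/ln(98) ≈ 0.2181

Elasticity = (dY/dX) · (X/Y)

dY/dX = 10/X
At X = 98: dY/dX = 5/49, Y = 10·ln(98)

Elasticity = (5/49) · (98 / (10·ln(98))) = 1/ln(98) ≈ 0.2181

Interpretation: for a small percentage change in X, the percentage change in Y is approximately 0.22 times as large.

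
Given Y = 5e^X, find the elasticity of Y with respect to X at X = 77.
Elasticity = 77

Elasticity = (dY/dX) · (X/Y)

dY/dX = 5·e^X
At X = 77: dY/dX = 5·e^77, Y = 5·e^77

Elasticity = (5·e^77) · (77 / (5·e^77)) = 77

Interpretation: for a small percentage change in X, the percentage change in Y is approximately 77.00 times as large.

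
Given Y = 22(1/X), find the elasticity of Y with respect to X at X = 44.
Elasticity = -1

Elasticity = (dY/dX) · (X/Y)

dY/dX = -22/X²
At X = 44: dY/dX = -1/88, Y = 1/2

Elasticity = (-1/88) · (44 / (1/2)) = -1

Interpretation: for a small percentage change in X, the percentage change in Y is approximately -1.00 times as large.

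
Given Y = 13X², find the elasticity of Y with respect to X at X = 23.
Elasticity = 2

Elasticity = (dY/dX) · (X/Y)

dY/dX = 26·X
At X = 23: dY/dX = 598, Y = 6877

Elasticity = 598 · (23 / 6877) = 2

Interpretation: for a small percentage change in X, the percentage change in Y is approximately 2.00 times as large.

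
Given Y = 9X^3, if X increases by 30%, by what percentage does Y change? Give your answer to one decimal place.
119.7%

For Y = 9X^3:
If X → X(1 + 0.3)
Then Y → Y · (1 + 0.3)^3
     = Y · 2.1970

Percentage change = ((1 + 0.3)^3 − 1) × 100% = 119.7%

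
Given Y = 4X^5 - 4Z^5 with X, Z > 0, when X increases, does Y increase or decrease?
Y increases

Taking the partial derivative:
∂Y/∂X = 20X^4

∂Y/∂X = 20X^4 > 0 (assuming positive values)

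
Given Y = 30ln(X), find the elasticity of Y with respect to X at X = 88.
Elasticity = 1/ln(88) ≈ 0.2233

Elasticity = (dY/dX) · (X/Y)

dY/dX = 30/X
At X = 88: dY/dX = 15/44, Y = 30·ln(88)

Elasticity = (15/44) · (88 / (30·ln(88))) = 1/ln(88) ≈ 0.2233

Interpretation: for a small percentage change in X, the percentage change in Y is approximately 0.22 times as large.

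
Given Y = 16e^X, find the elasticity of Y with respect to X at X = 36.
Elasticity = 36

Elasticity = (dY/dX) · (X/Y)

dY/dX = 16·e^X
At X = 36: dY/dX = 16·e^36, Y = 16·e^36

Elasticity = (16·e^36) · (36 / (16·e^36)) = 36

Interpretation: for a small percentage change in X, the percentage change in Y is approximately 36.00 times as large.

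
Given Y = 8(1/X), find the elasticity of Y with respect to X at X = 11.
Elasticity = -1

Elasticity = (dY/dX) · (X/Y)

dY/dX = -8/X²
At X = 11: dY/dX = -8/121, Y = 8/11

Elasticity = (-8/121) · (11 / (8/11)) = -1

Interpretation: for a small percentage change in X, the percentage change in Y is approximately -1.00 times as large.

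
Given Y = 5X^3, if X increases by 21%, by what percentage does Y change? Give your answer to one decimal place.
77.2%

For Y = 5X^3:
If X → X(1 + 0.21)
Then Y → Y · (1 + 0.21)^3
     ≈ Y · 1.7716

Percentage change = ((1 + 0.21)^3 − 1) × 100% ≈ 77.2%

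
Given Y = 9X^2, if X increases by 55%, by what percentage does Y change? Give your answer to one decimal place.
140.3%

For Y = 9X^2:
If X → X(1 + 0.55)
Then Y → Y · (1 + 0.55)^2
     = Y · 2.4025

Percentage change = ((1 + 0.55)^2 − 1) × 100% ≈ 140.3%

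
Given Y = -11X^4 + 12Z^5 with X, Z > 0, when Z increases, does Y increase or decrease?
Y increases

Taking the partial derivative:
∂Y/∂Z = 60Z^4

∂Y/∂Z = 60Z^4 > 0 (assuming positive values)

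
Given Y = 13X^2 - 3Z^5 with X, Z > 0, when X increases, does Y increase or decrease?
Y increases

Taking the partial derivative:
∂Y/∂X = 26X

∂Y/∂X = 26X > 0 (assuming positive values)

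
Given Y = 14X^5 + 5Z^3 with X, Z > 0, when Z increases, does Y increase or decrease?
Y increases

Taking the partial derivative:
∂Y/∂Z = 15Z^2

∂Y/∂Z = 15Z^2 > 0 (assuming positive values)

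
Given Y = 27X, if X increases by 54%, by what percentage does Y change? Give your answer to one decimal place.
54.0%

For Y = 27X:
If X → X(1 + 0.54)
Then Y → Y · (1 + 0.54)^1
     = Y · 1.5400

Percentage change = ((1 + 0.54)^1 − 1) × 100% = 54.0%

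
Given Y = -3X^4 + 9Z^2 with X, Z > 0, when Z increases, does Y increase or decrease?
Y increases

Taking the partial derivative:
∂Y/∂Z = 18Z

∂Y/∂Z = 18Z > 0 (assuming positive values)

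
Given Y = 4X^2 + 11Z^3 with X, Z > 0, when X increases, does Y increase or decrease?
Y increases

Taking the partial derivative:
∂Y/∂X = 8X

∂Y/∂X = 8X > 0 (assuming positive values)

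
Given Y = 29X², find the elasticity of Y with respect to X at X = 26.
Elasticity = 2

Elasticity = (dY/dX) · (X/Y)

dY/dX = 58·X
At X = 26: dY/dX = 1508, Y = 19604

Elasticity = 1508 · (26 / 19604) = 2

Interpretation: for a small percentage change in X, the percentage change in Y is approximately 2.00 times as large.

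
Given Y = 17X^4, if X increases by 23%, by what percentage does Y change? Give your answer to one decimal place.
128.9%

For Y = 17X^4:
If X → X(1 + 0.23)
Then Y → Y · (1 + 0.23)^4
     ≈ Y · 2.2889

Percentage change = ((1 + 0.23)^4 − 1) × 100% ≈ 128.9%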